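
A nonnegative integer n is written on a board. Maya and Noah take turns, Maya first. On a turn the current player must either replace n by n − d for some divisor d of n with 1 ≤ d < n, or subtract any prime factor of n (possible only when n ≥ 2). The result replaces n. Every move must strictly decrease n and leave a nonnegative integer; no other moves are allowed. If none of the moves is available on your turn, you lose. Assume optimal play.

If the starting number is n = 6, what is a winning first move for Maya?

Move to 4.

Positions with no move are L. A position that does have a move is losing for the player to move precisely when every available move leads to a winning position for the opponent. Fill in the labels:
n=0: no move → L
n=1: no move → L
n=2: W (go to 0, an L position)
n=3: W (go to 0, an L position)
n=4: L (options 2(W), 3(W) are all W)
n=5: W (go to 0, an L position)
n=6: W (go to 4, an L position)
From 6, the L positions reachable in one move are: 4.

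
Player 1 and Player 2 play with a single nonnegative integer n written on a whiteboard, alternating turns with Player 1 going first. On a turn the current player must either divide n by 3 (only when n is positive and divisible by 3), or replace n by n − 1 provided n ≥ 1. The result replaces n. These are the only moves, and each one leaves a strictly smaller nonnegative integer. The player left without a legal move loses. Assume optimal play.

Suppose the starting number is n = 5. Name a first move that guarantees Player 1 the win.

Move to 4.

Classify positions by backward induction: terminal positions (no move available) are L. From any other position, the mover wins iff some move reaches an L.
n=0: no move → L
n=1: reaches L-position 0 → W
n=2: only reaches 1(W), which is W → L
n=3: reaches L-position 2 → W
n=4: only reaches 3(W), which is W → L
n=5: reaches L-position 4 → W
From 5, the L positions reachable in one move are: 4.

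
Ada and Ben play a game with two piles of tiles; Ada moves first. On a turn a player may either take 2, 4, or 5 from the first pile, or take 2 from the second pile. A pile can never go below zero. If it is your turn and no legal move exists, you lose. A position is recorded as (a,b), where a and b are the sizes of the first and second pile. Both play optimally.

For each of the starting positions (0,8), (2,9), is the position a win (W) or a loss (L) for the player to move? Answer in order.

Compute win/loss labels from the base case upward. A position with no move is L. Any other position is W if it can reach an L in one move, else L.
No move ever increases a pile, so every position that can arise here has a ≤ 2 and b ≤ 9; it is enough to label the cells with 0 ≤ a ≤ 2 and 0 ≤ b ≤ 9.
Every move lowers a or b (never raises either), so fill the grid row by row in increasing a, and left to right within a row: each cell's successors are then already labelled.
      b=0  b=1  b=2  b=3  b=4  b=5  b=6  b=7  b=8  b=9
a=0:    L    L    W    W    L    L    W    W    L    L
a=1:    L    L    W    W    L    L    W    W    L    L
a=2:    W    W    L    L    W    W    L    L    W    W
Cells with no legal move (terminal, hence L): (0,0), (0,1), (1,0), (1,1).
The remaining L cells, each justified by listing all of its moves:
(0,4): →(0,2)(W) only, which is W, so L
(0,5): →(0,3)(W) only, which is W, so L
(0,8): →(0,6)(W) only, which is W, so L
(0,9): →(0,7)(W) only, which is W, so L
(1,4): →(1,2)(W) only, which is W, so L
(1,5): →(1,3)(W) only, which is W, so L
(1,8): →(1,6)(W) only, which is W, so L
(1,9): →(1,7)(W) only, which is W, so L
(2,2): →(0,2)(W), (2,0)(W) — all W, so L
(2,3): →(0,3)(W), (2,1)(W) — all W, so L
(2,6): →(0,6)(W), (2,4)(W) — all W, so L
(2,7): →(0,7)(W), (2,5)(W) — all W, so L
Every other cell has at least one move into one of the L cells above, so it is W.
(0,8): one of the L cells justified above, so L
(2,9): the move to (0,9) reaches an L cell, so W

(0,8): L, (2,9): W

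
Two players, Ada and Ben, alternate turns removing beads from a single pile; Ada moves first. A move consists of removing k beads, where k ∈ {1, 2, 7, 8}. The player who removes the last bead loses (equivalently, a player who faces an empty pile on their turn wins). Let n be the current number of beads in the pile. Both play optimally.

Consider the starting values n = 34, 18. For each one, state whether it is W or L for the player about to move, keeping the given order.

34: L, 18: W

Compute win/loss labels from the base case upward. A position with no move is W. Any other position is W if it can reach an L in one move, else L.
n=0: no move; the opponent has just taken the last bead and therefore loses → W
n=1: the only move is to 0(W), a W ⇒ L
n=2: can move to 1, which is L ⇒ W
n=3: can move to 1, which is L ⇒ W
n=4: moves to 3(W), 2(W); every one is W ⇒ L
n=5: can move to 4, which is L ⇒ W
n=6: can move to 4, which is L ⇒ W
n=7: moves to 6(W), 5(W), 0(W); every one is W ⇒ L
n=8: can move to 7, which is L ⇒ W
n=9: can move to 7, which is L ⇒ W
n=10: moves to 9(W), 8(W), 3(W), 2(W); every one is W ⇒ L
n=11: can move to 10, which is L ⇒ W
n=12: can move to 10, which is L ⇒ W
n=13: moves to 12(W), 11(W), 6(W), 5(W); every one is W ⇒ L
n=14: can move to 13, which is L ⇒ W
n=15: can move to 13, which is L ⇒ W
n=16: moves to 15(W), 14(W), 9(W), 8(W); every one is W ⇒ L
n=17: can move to 16, which is L ⇒ W
n=18: can move to 16, which is L ⇒ W
n=19: moves to 18(W), 17(W), 12(W), 11(W); every one is W ⇒ L
n=20: can move to 19, which is L ⇒ W
n=21: can move to 19, which is L ⇒ W
n=22: moves to 21(W), 20(W), 15(W), 14(W); every one is W ⇒ L
n=23: can move to 22, which is L ⇒ W
n=24: can move to 22, which is L ⇒ W
n=25: moves to 24(W), 23(W), 18(W), 17(W); every one is W ⇒ L
n=26: can move to 25, which is L ⇒ W
n=27: can move to 25, which is L ⇒ W
n=28: moves to 27(W), 26(W), 21(W), 20(W); every one is W ⇒ L
n=29: can move to 28, which is L ⇒ W
n=30: can move to 28, which is L ⇒ W
n=31: moves to 30(W), 29(W), 24(W), 23(W); every one is W ⇒ L
n=32: can move to 31, which is L ⇒ W
n=33: can move to 31, which is L ⇒ W
n=34: moves to 33(W), 32(W), 27(W), 26(W); every one is W ⇒ L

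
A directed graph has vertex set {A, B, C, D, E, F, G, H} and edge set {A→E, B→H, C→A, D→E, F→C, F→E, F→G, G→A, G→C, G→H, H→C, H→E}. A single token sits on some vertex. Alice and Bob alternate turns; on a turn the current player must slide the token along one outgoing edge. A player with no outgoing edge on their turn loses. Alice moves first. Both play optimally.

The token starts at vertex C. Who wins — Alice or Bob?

Bob wins.

Classify positions by backward induction: terminal positions (no move available) are L. From any other position, the mover wins iff some move reaches an L.
Every edge goes from a vertex to one that appears earlier in the order E, A, C, H, D, G, B, F, so processing vertices in that order labels each vertex after all of its successors.
E: no outgoing edge → L
A: reaches L-position E → W
C: only reaches A(W), which is W → L
H: reaches L-position C → W
D: reaches L-position E → W
G: reaches L-position C → W
B: only reaches H(W), which is W → L
F: reaches L-position C → W
The starting position C is L: whatever Alice does, the opponent receives a W position.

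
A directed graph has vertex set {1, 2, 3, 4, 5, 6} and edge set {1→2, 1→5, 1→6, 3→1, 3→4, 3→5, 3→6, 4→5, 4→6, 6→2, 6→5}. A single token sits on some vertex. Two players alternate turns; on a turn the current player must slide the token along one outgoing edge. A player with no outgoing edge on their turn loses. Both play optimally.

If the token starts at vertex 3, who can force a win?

Label each position W (a win for the player to move) or L (a loss). A position with no legal move is L; any other position is W exactly when some move reaches an L, and L when every move reaches a W.
Every edge goes from a vertex to one that appears earlier in the order 2, 5, 6, 1, 4, 3, so processing vertices in that order labels each vertex after all of its successors.
2: no outgoing edge → L
5: no outgoing edge → L
6: can move to 5, which is L ⇒ W
1: can move to 5, which is L ⇒ W
4: can move to 5, which is L ⇒ W
3: can move to 5, which is L ⇒ W
The starting position 3 is W: the player to move should move to 5, handing over an L position.

The first player wins.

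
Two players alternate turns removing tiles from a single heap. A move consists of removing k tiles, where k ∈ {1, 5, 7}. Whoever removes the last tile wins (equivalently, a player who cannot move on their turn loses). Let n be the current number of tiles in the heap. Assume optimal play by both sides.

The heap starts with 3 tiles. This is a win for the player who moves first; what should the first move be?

Work bottom-up. With no move the player to move loses. Otherwise the position is W if at least one move leads to an L position for the opponent, and L if every move leads to a W.
n=0: no move → L
n=1: reaches L-position 0 → W
n=2: only reaches 1(W), which is W → L
n=3: reaches L-position 2 → W
From 3, the L positions reachable in one move are: 2.

Remove 1, leaving 2.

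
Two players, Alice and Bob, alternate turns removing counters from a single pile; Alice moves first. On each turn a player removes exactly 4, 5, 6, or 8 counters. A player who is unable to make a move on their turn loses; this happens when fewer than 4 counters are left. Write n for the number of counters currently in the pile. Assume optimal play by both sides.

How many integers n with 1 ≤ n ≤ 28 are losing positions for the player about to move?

11

Use the standard recursion: the mover loses at a terminal position; elsewhere, the mover wins exactly when some move hands the opponent an L position.
n=0: no move → L
n=1: no move → L
n=2: no move → L
n=3: no move → L
n=4: →0(L), so W
n=5: →1(L), so W
n=6: →2(L), so W
n=7: →3(L), so W
n=8: →3(L), so W
n=9: →3(L), so W
n=10: →2(L), so W
n=11: →3(L), so W
n=12: →8(W), 7(W), 6(W), 4(W) — all W, so L
n=13: →9(W), 8(W), 7(W), 5(W) — all W, so L
n=14: →10(W), 9(W), 8(W), 6(W) — all W, so L
n=15: →11(W), 10(W), 9(W), 7(W) — all W, so L
n=16: →12(L), so W
n=17: →13(L), so W
n=18: →14(L), so W
n=19: →15(L), so W
n=20: →15(L), so W
n=21: →15(L), so W
n=22: →14(L), so W
n=23: →15(L), so W
n=24: →20(W), 19(W), 18(W), 16(W) — all W, so L
n=25: →21(W), 20(W), 19(W), 17(W) — all W, so L
n=26: →22(W), 21(W), 20(W), 18(W) — all W, so L
n=27: →23(W), 22(W), 21(W), 19(W) — all W, so L
n=28: →24(L), so W
L entries with 1 ≤ n ≤ 28 (n=0 is outside the asked range and is not counted): n = 1, 2, 3, 12, 13, 14, 15, 24, 25, 26, 27; that makes 11.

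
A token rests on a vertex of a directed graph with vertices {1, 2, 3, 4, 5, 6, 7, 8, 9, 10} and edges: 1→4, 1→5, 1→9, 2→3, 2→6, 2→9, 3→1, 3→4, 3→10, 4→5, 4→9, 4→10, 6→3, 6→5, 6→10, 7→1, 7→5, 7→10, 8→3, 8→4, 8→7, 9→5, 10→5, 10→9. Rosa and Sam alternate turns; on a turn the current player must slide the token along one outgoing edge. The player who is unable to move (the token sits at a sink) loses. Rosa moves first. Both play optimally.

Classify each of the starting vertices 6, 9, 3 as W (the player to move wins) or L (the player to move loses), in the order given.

6: W, 9: W, 3: L

Compute win/loss labels from the base case upward. A position with no move is L. Any other position is W if it can reach an L in one move, else L.
Every edge goes from a vertex to one that appears earlier in the order 5, 9, 10, 4, 1, 7, 3, 8, 6, 2, so processing vertices in that order labels each vertex after all of its successors.
5: no outgoing edge → L
9: →5(L), so W
10: →5(L), so W
4: →5(L), so W
1: →5(L), so W
7: →5(L), so W
3: →1(W), 4(W), 10(W) — all W, so L
8: →3(L), so W
6: →3(L), so W
2: →3(L), so W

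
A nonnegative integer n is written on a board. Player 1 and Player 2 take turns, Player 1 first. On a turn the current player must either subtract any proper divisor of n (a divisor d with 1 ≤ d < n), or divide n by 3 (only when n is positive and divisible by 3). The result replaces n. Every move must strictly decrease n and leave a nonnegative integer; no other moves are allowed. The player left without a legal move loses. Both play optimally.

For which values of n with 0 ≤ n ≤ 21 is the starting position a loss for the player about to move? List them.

0, 1, 4, 7, 9, 11, 13, 15, 17, 19

Build the W/L table. Terminal = L. A non-terminal position is W if it has a move to some L; otherwise it is L.
n=0: no move → L
n=1: no move → L
n=2: →1(L), so W
n=3: →1(L), so W
n=4: →2(W), 3(W) — all W, so L
n=5: →4(L), so W
n=6: →4(L), so W
n=7: →6(W) only, which is W, so L
n=8: →4(L), so W
n=9: →3(W), 6(W), 8(W) — all W, so L
n=10: →9(L), so W
n=11: →10(W) only, which is W, so L
n=12: →4(L), so W
n=13: →12(W) only, which is W, so L
n=14: →7(L), so W
n=15: →5(W), 10(W), 12(W), 14(W) — all W, so L
n=16: →15(L), so W
n=17: →16(W) only, which is W, so L
n=18: →9(L), so W
n=19: →18(W) only, which is W, so L
n=20: →15(L), so W
n=21: →7(L), so W
Reading off the rows marked L gives the requested list; there are 10 such values of n.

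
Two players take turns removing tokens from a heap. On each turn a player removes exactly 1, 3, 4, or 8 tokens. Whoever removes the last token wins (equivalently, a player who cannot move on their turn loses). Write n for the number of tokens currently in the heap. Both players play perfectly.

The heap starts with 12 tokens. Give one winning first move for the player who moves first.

Use the standard recursion: the mover loses at a terminal position; elsewhere, the mover wins exactly when some move hands the opponent an L position.
n=0: no move → L
n=1: can move to 0, which is L ⇒ W
n=2: the only move is to 1(W), a W ⇒ L
n=3: can move to 2, which is L ⇒ W
n=4: can move to 0, which is L ⇒ W
n=5: can move to 2, which is L ⇒ W
n=6: can move to 2, which is L ⇒ W
n=7: moves to 6(W), 4(W), 3(W); every one is W ⇒ L
n=8: can move to 7, which is L ⇒ W
n=9: moves to 8(W), 6(W), 5(W), 1(W); every one is W ⇒ L
n=10: can move to 9, which is L ⇒ W
n=11: can move to 7, which is L ⇒ W
n=12: can move to 9, which is L ⇒ W
From 12, the L positions reachable in one move are: 9.

Remove 3, leaving 9.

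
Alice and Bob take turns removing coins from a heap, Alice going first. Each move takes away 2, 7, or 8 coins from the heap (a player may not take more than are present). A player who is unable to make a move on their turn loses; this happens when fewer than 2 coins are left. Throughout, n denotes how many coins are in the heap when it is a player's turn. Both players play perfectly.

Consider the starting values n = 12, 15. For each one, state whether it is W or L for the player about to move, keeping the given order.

Build the W/L table. Terminal = L. A non-terminal position is W if it has a move to some L; otherwise it is L.
n=0: no move → L
n=1: no move → L
n=2: reaches L-position 0 → W
n=3: reaches L-position 1 → W
n=4: only reaches 2(W), which is W → L
n=5: only reaches 3(W), which is W → L
n=6: reaches L-position 4 → W
n=7: reaches L-position 5 → W
n=8: reaches L-position 1 → W
n=9: reaches L-position 1 → W
n=10: only reaches 8(W), 3(W), 2(W), all W → L
n=11: reaches L-position 4 → W
n=12: reaches L-position 10 → W
n=13: reaches L-position 5 → W
n=14: only reaches 12(W), 7(W), 6(W), all W → L
n=15: only reaches 13(W), 8(W), 7(W), all W → L

12: W, 15: L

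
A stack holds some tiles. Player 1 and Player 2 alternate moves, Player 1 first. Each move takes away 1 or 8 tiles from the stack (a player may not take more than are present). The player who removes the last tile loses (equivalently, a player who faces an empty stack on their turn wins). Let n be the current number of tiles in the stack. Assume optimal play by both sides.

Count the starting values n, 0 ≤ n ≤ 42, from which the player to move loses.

Work bottom-up. With no move the player to move wins. Otherwise the position is W if at least one move leads to an L position for the opponent, and L if every move leads to a W.
n=0: no move; the opponent has just taken the last tile and therefore loses → W
n=1: L (sole option 0(W) is W)
n=2: W (go to 1, an L position)
n=3: L (sole option 2(W) is W)
n=4: W (go to 3, an L position)
n=5: L (sole option 4(W) is W)
n=6: W (go to 5, an L position)
n=7: L (sole option 6(W) is W)
n=8: W (go to 7, an L position)
n=9: W (go to 1, an L position)
n=10: L (options 9(W), 2(W) are all W)
n=11: W (go to 10, an L position)
n=12: L (options 11(W), 4(W) are all W)
n=13: W (go to 12, an L position)
n=14: L (options 13(W), 6(W) are all W)
n=15: W (go to 14, an L position)
n=16: L (options 15(W), 8(W) are all W)
n=17: W (go to 16, an L position)
n=18: W (go to 10, an L position)
n=19: L (options 18(W), 11(W) are all W)
n=20: W (go to 19, an L position)
n=21: L (options 20(W), 13(W) are all W)
n=22: W (go to 21, an L position)
n=23: L (options 22(W), 15(W) are all W)
n=24: W (go to 23, an L position)
n=25: L (options 24(W), 17(W) are all W)
n=26: W (go to 25, an L position)
n=27: W (go to 19, an L position)
n=28: L (options 27(W), 20(W) are all W)
n=29: W (go to 28, an L position)
n=30: L (options 29(W), 22(W) are all W)
n=31: W (go to 30, an L position)
n=32: L (options 31(W), 24(W) are all W)
n=33: W (go to 32, an L position)
n=34: L (options 33(W), 26(W) are all W)
n=35: W (go to 34, an L position)
n=36: W (go to 28, an L position)
n=37: L (options 36(W), 29(W) are all W)
n=38: W (go to 37, an L position)
n=39: L (options 38(W), 31(W) are all W)
n=40: W (go to 39, an L position)
n=41: L (options 40(W), 33(W) are all W)
n=42: W (go to 41, an L position)
L entries with 0 ≤ n ≤ 42: n = 1, 3, 5, 7, 10, 12, 14, 16, 19, 21, 23, 25, 28, 30, 32, 34, 37, 39, 41; that makes 19.

19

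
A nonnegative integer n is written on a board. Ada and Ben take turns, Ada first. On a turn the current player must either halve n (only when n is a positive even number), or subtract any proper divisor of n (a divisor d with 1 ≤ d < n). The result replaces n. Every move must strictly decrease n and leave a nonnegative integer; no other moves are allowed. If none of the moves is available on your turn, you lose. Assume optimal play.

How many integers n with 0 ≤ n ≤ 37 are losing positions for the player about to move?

20

Positions with no move are L. A position that does have a move is losing for the player to move precisely when every available move leads to a winning position for the opponent. Fill in the labels:
n=0: no move → L
n=1: no move → L
n=2: reaches L-position 1 → W
n=3: only reaches 2(W), which is W → L
n=4: reaches L-position 3 → W
n=5: only reaches 4(W), which is W → L
n=6: reaches L-position 3 → W
n=7: only reaches 6(W), which is W → L
n=8: reaches L-position 7 → W
n=9: only reaches 6(W), 8(W), all W → L
n=10: reaches L-position 5 → W
n=11: only reaches 10(W), which is W → L
n=12: reaches L-position 9 → W
n=13: only reaches 12(W), which is W → L
n=14: reaches L-position 7 → W
n=15: only reaches 10(W), 12(W), 14(W), all W → L
n=16: reaches L-position 15 → W
n=17: only reaches 16(W), which is W → L
n=18: reaches L-position 9 → W
n=19: only reaches 18(W), which is W → L
n=20: reaches L-position 15 → W
n=21: only reaches 14(W), 18(W), 20(W), all W → L
n=22: reaches L-position 11 → W
n=23: only reaches 22(W), which is W → L
n=24: reaches L-position 21 → W
n=25: only reaches 20(W), 24(W), all W → L
n=26: reaches L-position 13 → W
n=27: only reaches 18(W), 24(W), 26(W), all W → L
n=28: reaches L-position 21 → W
n=29: only reaches 28(W), which is W → L
n=30: reaches L-position 15 → W
n=31: only reaches 30(W), which is W → L
n=32: reaches L-position 31 → W
n=33: only reaches 22(W), 30(W), 32(W), all W → L
n=34: reaches L-position 17 → W
n=35: only reaches 28(W), 30(W), 34(W), all W → L
n=36: reaches L-position 27 → W
n=37: only reaches 36(W), which is W → L
L entries with 0 ≤ n ≤ 37: n = 0, 1, 3, 5, 7, 9, 11, 13, 15, 17, 19, 21, 23, 25, 27, 29, 31, 33, 35, 37; that makes 20.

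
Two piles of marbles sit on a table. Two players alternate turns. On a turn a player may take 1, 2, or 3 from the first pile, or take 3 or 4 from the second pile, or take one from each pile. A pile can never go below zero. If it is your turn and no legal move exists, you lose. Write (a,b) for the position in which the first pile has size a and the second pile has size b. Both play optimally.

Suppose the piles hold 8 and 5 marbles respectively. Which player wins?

Work bottom-up. With no move the player to move loses. Otherwise the position is W if at least one move leads to an L position for the opponent, and L if every move leads to a W.
No move ever increases a pile, so every position that can arise here has a ≤ 8 and b ≤ 5; it is enough to label the cells with 0 ≤ a ≤ 8 and 0 ≤ b ≤ 5.
Every move lowers a or b (never raises either), so fill the grid row by row in increasing a, and left to right within a row: each cell's successors are then already labelled.
      b=0  b=1  b=2  b=3  b=4  b=5
a=0:    L    L    L    W    W    W
a=1:    W    W    W    W    L    L
a=2:    W    W    W    L    W    W
a=3:    W    W    W    W    W    W
a=4:    L    L    L    W    W    W
a=5:    W    W    W    W    L    L
a=6:    W    W    W    L    W    W
a=7:    W    W    W    W    W    W
a=8:    L    L    L    W    W    W
Cells with no legal move (terminal, hence L): (0,0), (0,1), (0,2).
The remaining L cells, each justified by listing all of its moves:
(1,4): L (options (0,4)(W), (1,1)(W), (1,0)(W), (0,3)(W) are all W)
(1,5): L (options (0,5)(W), (1,2)(W), (1,1)(W), (0,4)(W) are all W)
(2,3): L (options (1,3)(W), (0,3)(W), (2,0)(W), (1,2)(W) are all W)
(4,0): L (options (3,0)(W), (2,0)(W), (1,0)(W) are all W)
(4,1): L (options (3,1)(W), (2,1)(W), (1,1)(W), (3,0)(W) are all W)
(4,2): L (options (3,2)(W), (2,2)(W), (1,2)(W), (3,1)(W) are all W)
(5,4): L (options (4,4)(W), (3,4)(W), (2,4)(W), (5,1)(W), (5,0)(W), (4,3)(W) are all W)
(5,5): L (options (4,5)(W), (3,5)(W), (2,5)(W), (5,2)(W), (5,1)(W), (4,4)(W) are all W)
(6,3): L (options (5,3)(W), (4,3)(W), (3,3)(W), (6,0)(W), (5,2)(W) are all W)
(8,0): L (options (7,0)(W), (6,0)(W), (5,0)(W) are all W)
(8,1): L (options (7,1)(W), (6,1)(W), (5,1)(W), (7,0)(W) are all W)
(8,2): L (options (7,2)(W), (6,2)(W), (5,2)(W), (7,1)(W) are all W)
Every other cell has at least one move into one of the L cells above, so it is W.
The starting position (8,5) is W: the player to move should move to (5,5), handing over an L position.

The first player wins.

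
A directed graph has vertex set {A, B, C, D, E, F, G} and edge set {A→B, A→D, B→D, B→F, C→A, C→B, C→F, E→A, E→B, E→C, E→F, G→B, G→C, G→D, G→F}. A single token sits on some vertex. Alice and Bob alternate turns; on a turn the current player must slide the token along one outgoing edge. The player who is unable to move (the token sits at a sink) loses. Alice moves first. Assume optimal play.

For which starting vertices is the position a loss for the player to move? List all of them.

D, F

Label each position W (a win for the player to move) or L (a loss). A position with no legal move is L; any other position is W exactly when some move reaches an L, and L when every move reaches a W.
Every edge goes from a vertex to one that appears earlier in the order D, F, B, A, C, E, G, so processing vertices in that order labels each vertex after all of its successors.
D: no outgoing edge → L
F: no outgoing edge → L
B: reaches L-position F → W
A: reaches L-position D → W
C: reaches L-position F → W
E: reaches L-position F → W
G: reaches L-position F → W
Reading off the rows marked L gives the requested list; there are 2 such vertices.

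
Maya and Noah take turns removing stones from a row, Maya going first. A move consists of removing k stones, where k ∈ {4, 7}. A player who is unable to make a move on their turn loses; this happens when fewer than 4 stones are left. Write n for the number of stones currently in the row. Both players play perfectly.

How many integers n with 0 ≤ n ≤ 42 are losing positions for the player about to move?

Label each position W (a win for the player to move) or L (a loss). A position with no legal move is L; any other position is W exactly when some move reaches an L, and L when every move reaches a W.
n=0: no move → L
n=1: no move → L
n=2: no move → L
n=3: no move → L
n=4: reaches L-position 0 → W
n=5: reaches L-position 1 → W
n=6: reaches L-position 2 → W
n=7: reaches L-position 3 → W
n=8: reaches L-position 1 → W
n=9: reaches L-position 2 → W
n=10: reaches L-position 3 → W
n=11: only reaches 7(W), 4(W), all W → L
n=12: only reaches 8(W), 5(W), all W → L
n=13: only reaches 9(W), 6(W), all W → L
n=14: only reaches 10(W), 7(W), all W → L
n=15: reaches L-position 11 → W
n=16: reaches L-position 12 → W
n=17: reaches L-position 13 → W
n=18: reaches L-position 14 → W
n=19: reaches L-position 12 → W
n=20: reaches L-position 13 → W
n=21: reaches L-position 14 → W
n=22: only reaches 18(W), 15(W), all W → L
n=23: only reaches 19(W), 16(W), all W → L
n=24: only reaches 20(W), 17(W), all W → L
n=25: only reaches 21(W), 18(W), all W → L
n=26: reaches L-position 22 → W
n=27: reaches L-position 23 → W
n=28: reaches L-position 24 → W
n=29: reaches L-position 25 → W
n=30: reaches L-position 23 → W
n=31: reaches L-position 24 → W
n=32: reaches L-position 25 → W
n=33: only reaches 29(W), 26(W), all W → L
n=34: only reaches 30(W), 27(W), all W → L
n=35: only reaches 31(W), 28(W), all W → L
n=36: only reaches 32(W), 29(W), all W → L
n=37: reaches L-position 33 → W
n=38: reaches L-position 34 → W
n=39: reaches L-position 35 → W
n=40: reaches L-position 36 → W
n=41: reaches L-position 34 → W
n=42: reaches L-position 35 → W
L entries with 0 ≤ n ≤ 42: n = 0, 1, 2, 3, 11, 12, 13, 14, 22, 23, 24, 25, 33, 34, 35, 36; that makes 16.

16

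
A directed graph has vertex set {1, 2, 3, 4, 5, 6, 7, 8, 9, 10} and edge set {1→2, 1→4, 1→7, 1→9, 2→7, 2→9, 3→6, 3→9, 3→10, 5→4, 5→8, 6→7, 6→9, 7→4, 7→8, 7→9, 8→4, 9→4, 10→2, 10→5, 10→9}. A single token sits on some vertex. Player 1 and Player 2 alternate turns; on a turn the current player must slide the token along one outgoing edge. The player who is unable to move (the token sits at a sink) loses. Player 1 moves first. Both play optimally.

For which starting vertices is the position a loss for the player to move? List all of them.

2, 4, 6

Use the standard recursion: the mover loses at a terminal position; elsewhere, the mover wins exactly when some move hands the opponent an L position.
Every edge goes from a vertex to one that appears earlier in the order 4, 9, 8, 7, 2, 5, 10, 6, 3, 1, so processing vertices in that order labels each vertex after all of its successors.
4: no outgoing edge → L
9: reaches L-position 4 → W
8: reaches L-position 4 → W
7: reaches L-position 4 → W
2: only reaches 7(W), 9(W), all W → L
5: reaches L-position 4 → W
10: reaches L-position 2 → W
6: only reaches 7(W), 9(W), all W → L
3: reaches L-position 6 → W
1: reaches L-position 2 → W
Reading off the rows marked L gives the requested list; there are 3 such vertices.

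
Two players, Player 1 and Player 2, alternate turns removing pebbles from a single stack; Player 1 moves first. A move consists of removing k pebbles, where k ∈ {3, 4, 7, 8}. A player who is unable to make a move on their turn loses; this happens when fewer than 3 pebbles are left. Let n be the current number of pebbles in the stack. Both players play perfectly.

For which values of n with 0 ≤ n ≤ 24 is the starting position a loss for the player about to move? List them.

0, 1, 2, 11, 12, 13, 22, 23, 24

Compute win/loss labels from the base case upward. A position with no move is L. Any other position is W if it can reach an L in one move, else L.
n=0: no move → L
n=1: no move → L
n=2: no move → L
n=3: can move to 0, which is L ⇒ W
n=4: can move to 1, which is L ⇒ W
n=5: can move to 2, which is L ⇒ W
n=6: can move to 2, which is L ⇒ W
n=7: can move to 0, which is L ⇒ W
n=8: can move to 1, which is L ⇒ W
n=9: can move to 2, which is L ⇒ W
n=10: can move to 2, which is L ⇒ W
n=11: moves to 8(W), 7(W), 4(W), 3(W); every one is W ⇒ L
n=12: moves to 9(W), 8(W), 5(W), 4(W); every one is W ⇒ L
n=13: moves to 10(W), 9(W), 6(W), 5(W); every one is W ⇒ L
n=14: can move to 11, which is L ⇒ W
n=15: can move to 12, which is L ⇒ W
n=16: can move to 13, which is L ⇒ W
n=17: can move to 13, which is L ⇒ W
n=18: can move to 11, which is L ⇒ W
n=19: can move to 12, which is L ⇒ W
n=20: can move to 13, which is L ⇒ W
n=21: can move to 13, which is L ⇒ W
n=22: moves to 19(W), 18(W), 15(W), 14(W); every one is W ⇒ L
n=23: moves to 20(W), 19(W), 16(W), 15(W); every one is W ⇒ L
n=24: moves to 21(W), 20(W), 17(W), 16(W); every one is W ⇒ L
The losing starting values of n are exactly the entries labelled L in this table (9 of them).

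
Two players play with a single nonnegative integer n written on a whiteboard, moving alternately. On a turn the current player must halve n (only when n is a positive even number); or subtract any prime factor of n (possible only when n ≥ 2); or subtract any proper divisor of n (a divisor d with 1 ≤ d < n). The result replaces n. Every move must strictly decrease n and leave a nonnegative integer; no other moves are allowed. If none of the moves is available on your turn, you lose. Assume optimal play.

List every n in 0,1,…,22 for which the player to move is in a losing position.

Classify positions by backward induction: terminal positions (no move available) are L. From any other position, the mover wins iff some move reaches an L.
n=0: no move → L
n=1: no move → L
n=2: can move to 0, which is L ⇒ W
n=3: can move to 0, which is L ⇒ W
n=4: moves to 2(W), 3(W); every one is W ⇒ L
n=5: can move to 0, which is L ⇒ W
n=6: can move to 4, which is L ⇒ W
n=7: can move to 0, which is L ⇒ W
n=8: can move to 4, which is L ⇒ W
n=9: moves to 6(W), 8(W); every one is W ⇒ L
n=10: can move to 9, which is L ⇒ W
n=11: can move to 0, which is L ⇒ W
n=12: can move to 9, which is L ⇒ W
n=13: can move to 0, which is L ⇒ W
n=14: moves to 7(W), 12(W), 13(W); every one is W ⇒ L
n=15: can move to 14, which is L ⇒ W
n=16: can move to 14, which is L ⇒ W
n=17: can move to 0, which is L ⇒ W
n=18: can move to 9, which is L ⇒ W
n=19: can move to 0, which is L ⇒ W
n=20: moves to 10(W), 15(W), 16(W), 18(W), 19(W); every one is W ⇒ L
n=21: can move to 14, which is L ⇒ W
n=22: can move to 20, which is L ⇒ W
The losing starting values of n are exactly the entries labelled L in this table (6 of them).

0, 1, 4, 9, 14, 20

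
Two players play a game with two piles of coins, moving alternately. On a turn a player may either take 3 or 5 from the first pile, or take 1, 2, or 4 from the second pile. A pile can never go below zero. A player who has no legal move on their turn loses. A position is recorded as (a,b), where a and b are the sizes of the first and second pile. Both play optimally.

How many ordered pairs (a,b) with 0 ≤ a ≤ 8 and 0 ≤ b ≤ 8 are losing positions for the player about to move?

27

Build the W/L table. Terminal = L. A non-terminal position is W if it has a move to some L; otherwise it is L.
Every move lowers a or b (never raises either), so fill the grid row by row in increasing a, and left to right within a row: each cell's successors are then already labelled.
      b=0  b=1  b=2  b=3  b=4  b=5  b=6  b=7  b=8
a=0:    L    W    W    L    W    W    L    W    W
a=1:    L    W    W    L    W    W    L    W    W
a=2:    L    W    W    L    W    W    L    W    W
a=3:    W    L    W    W    L    W    W    L    W
a=4:    W    L    W    W    L    W    W    L    W
a=5:    W    L    W    W    L    W    W    L    W
a=6:    W    W    L    W    W    L    W    W    L
a=7:    W    W    L    W    W    L    W    W    L
a=8:    L    W    W    L    W    W    L    W    W
Cells with no legal move (terminal, hence L): (0,0), (1,0), (2,0).
The remaining L cells, each justified by listing all of its moves:
(0,3): →(0,2)(W), (0,1)(W) — all W, so L
(0,6): →(0,5)(W), (0,4)(W), (0,2)(W) — all W, so L
(1,3): →(1,2)(W), (1,1)(W) — all W, so L
(1,6): →(1,5)(W), (1,4)(W), (1,2)(W) — all W, so L
(2,3): →(2,2)(W), (2,1)(W) — all W, so L
(2,6): →(2,5)(W), (2,4)(W), (2,2)(W) — all W, so L
(3,1): →(0,1)(W), (3,0)(W) — all W, so L
(3,4): →(0,4)(W), (3,3)(W), (3,2)(W), (3,0)(W) — all W, so L
(3,7): →(0,7)(W), (3,6)(W), (3,5)(W), (3,3)(W) — all W, so L
(4,1): →(1,1)(W), (4,0)(W) — all W, so L
(4,4): →(1,4)(W), (4,3)(W), (4,2)(W), (4,0)(W) — all W, so L
(4,7): →(1,7)(W), (4,6)(W), (4,5)(W), (4,3)(W) — all W, so L
(5,1): →(2,1)(W), (0,1)(W), (5,0)(W) — all W, so L
(5,4): →(2,4)(W), (0,4)(W), (5,3)(W), (5,2)(W), (5,0)(W) — all W, so L
(5,7): →(2,7)(W), (0,7)(W), (5,6)(W), (5,5)(W), (5,3)(W) — all W, so L
(6,2): →(3,2)(W), (1,2)(W), (6,1)(W), (6,0)(W) — all W, so L
(6,5): →(3,5)(W), (1,5)(W), (6,4)(W), (6,3)(W), (6,1)(W) — all W, so L
(6,8): →(3,8)(W), (1,8)(W), (6,7)(W), (6,6)(W), (6,4)(W) — all W, so L
(7,2): →(4,2)(W), (2,2)(W), (7,1)(W), (7,0)(W) — all W, so L
(7,5): →(4,5)(W), (2,5)(W), (7,4)(W), (7,3)(W), (7,1)(W) — all W, so L
(7,8): →(4,8)(W), (2,8)(W), (7,7)(W), (7,6)(W), (7,4)(W) — all W, so L
(8,0): →(5,0)(W), (3,0)(W) — all W, so L
(8,3): →(5,3)(W), (3,3)(W), (8,2)(W), (8,1)(W) — all W, so L
(8,6): →(5,6)(W), (3,6)(W), (8,5)(W), (8,4)(W), (8,2)(W) — all W, so L
Every other cell has at least one move into one of the L cells above, so it is W.
L cells per row: a=0: 3, a=1: 3, a=2: 3, a=3: 3, a=4: 3, a=5: 3, a=6: 3, a=7: 3, a=8: 3; total 27.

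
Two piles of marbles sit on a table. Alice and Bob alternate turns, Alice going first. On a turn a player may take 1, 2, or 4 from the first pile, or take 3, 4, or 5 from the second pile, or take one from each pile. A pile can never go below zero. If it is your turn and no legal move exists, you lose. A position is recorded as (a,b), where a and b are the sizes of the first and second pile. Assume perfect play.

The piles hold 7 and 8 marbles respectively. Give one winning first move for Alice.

Work bottom-up. With no move the player to move loses. Otherwise the position is W if at least one move leads to an L position for the opponent, and L if every move leads to a W.
No move ever increases a pile, so every position that can arise here has a ≤ 7 and b ≤ 8; it is enough to label the cells with 0 ≤ a ≤ 7 and 0 ≤ b ≤ 8.
Every move lowers a or b (never raises either), so fill the grid row by row in increasing a, and left to right within a row: each cell's successors are then already labelled.
      b=0  b=1  b=2  b=3  b=4  b=5  b=6  b=7  b=8
a=0:    L    L    L    W    W    W    W    W    L
a=1:    W    W    W    W    L    L    L    W    W
a=2:    W    W    W    L    W    W    W    W    W
a=3:    L    L    L    W    W    W    W    W    L
a=4:    W    W    W    W    L    L    L    W    W
a=5:    W    W    W    L    W    W    W    W    W
a=6:    L    L    L    W    W    W    W    W    L
a=7:    W    W    W    W    L    L    L    W    W
Cells with no legal move (terminal, hence L): (0,0), (0,1), (0,2).
The remaining L cells, each justified by listing all of its moves:
(0,8): →(0,5)(W), (0,4)(W), (0,3)(W) — all W, so L
(1,4): →(0,4)(W), (1,1)(W), (1,0)(W), (0,3)(W) — all W, so L
(1,5): →(0,5)(W), (1,2)(W), (1,1)(W), (1,0)(W), (0,4)(W) — all W, so L
(1,6): →(0,6)(W), (1,3)(W), (1,2)(W), (1,1)(W), (0,5)(W) — all W, so L
(2,3): →(1,3)(W), (0,3)(W), (2,0)(W), (1,2)(W) — all W, so L
(3,0): →(2,0)(W), (1,0)(W) — all W, so L
(3,1): →(2,1)(W), (1,1)(W), (2,0)(W) — all W, so L
(3,2): →(2,2)(W), (1,2)(W), (2,1)(W) — all W, so L
(3,8): →(2,8)(W), (1,8)(W), (3,5)(W), (3,4)(W), (3,3)(W), (2,7)(W) — all W, so L
(4,4): →(3,4)(W), (2,4)(W), (0,4)(W), (4,1)(W), (4,0)(W), (3,3)(W) — all W, so L
(4,5): →(3,5)(W), (2,5)(W), (0,5)(W), (4,2)(W), (4,1)(W), (4,0)(W), (3,4)(W) — all W, so L
(4,6): →(3,6)(W), (2,6)(W), (0,6)(W), (4,3)(W), (4,2)(W), (4,1)(W), (3,5)(W) — all W, so L
(5,3): →(4,3)(W), (3,3)(W), (1,3)(W), (5,0)(W), (4,2)(W) — all W, so L
(6,0): →(5,0)(W), (4,0)(W), (2,0)(W) — all W, so L
(6,1): →(5,1)(W), (4,1)(W), (2,1)(W), (5,0)(W) — all W, so L
(6,2): →(5,2)(W), (4,2)(W), (2,2)(W), (5,1)(W) — all W, so L
(6,8): →(5,8)(W), (4,8)(W), (2,8)(W), (6,5)(W), (6,4)(W), (6,3)(W), (5,7)(W) — all W, so L
(7,4): →(6,4)(W), (5,4)(W), (3,4)(W), (7,1)(W), (7,0)(W), (6,3)(W) — all W, so L
(7,5): →(6,5)(W), (5,5)(W), (3,5)(W), (7,2)(W), (7,1)(W), (7,0)(W), (6,4)(W) — all W, so L
(7,6): →(6,6)(W), (5,6)(W), (3,6)(W), (7,3)(W), (7,2)(W), (7,1)(W), (6,5)(W) — all W, so L
Every other cell has at least one move into one of the L cells above, so it is W.
From (7,8), the L positions reachable in one move are: (6,8), (3,8), (7,5), (7,4). Any move reaching one of these is winning.

Move to (6,8).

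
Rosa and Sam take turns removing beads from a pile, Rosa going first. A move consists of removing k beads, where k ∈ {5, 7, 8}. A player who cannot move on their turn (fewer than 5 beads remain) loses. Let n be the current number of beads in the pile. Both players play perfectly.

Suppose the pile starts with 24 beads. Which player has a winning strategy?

Work bottom-up. With no move the player to move loses. Otherwise the position is W if at least one move leads to an L position for the opponent, and L if every move leads to a W.
n=0: no move → L
n=1: no move → L
n=2: no move → L
n=3: no move → L
n=4: no move → L
n=5: W (go to 0, an L position)
n=6: W (go to 1, an L position)
n=7: W (go to 2, an L position)
n=8: W (go to 3, an L position)
n=9: W (go to 4, an L position)
n=10: W (go to 3, an L position)
n=11: W (go to 4, an L position)
n=12: W (go to 4, an L position)
n=13: L (options 8(W), 6(W), 5(W) are all W)
n=14: L (options 9(W), 7(W), 6(W) are all W)
n=15: L (options 10(W), 8(W), 7(W) are all W)
n=16: L (options 11(W), 9(W), 8(W) are all W)
n=17: L (options 12(W), 10(W), 9(W) are all W)
n=18: W (go to 13, an L position)
n=19: W (go to 14, an L position)
n=20: W (go to 15, an L position)
n=21: W (go to 16, an L position)
n=22: W (go to 17, an L position)
n=23: W (go to 16, an L position)
n=24: W (go to 17, an L position)
The starting position 24 is W: Rosa should remove 7, leaving 17, handing over an L position.

Rosa wins.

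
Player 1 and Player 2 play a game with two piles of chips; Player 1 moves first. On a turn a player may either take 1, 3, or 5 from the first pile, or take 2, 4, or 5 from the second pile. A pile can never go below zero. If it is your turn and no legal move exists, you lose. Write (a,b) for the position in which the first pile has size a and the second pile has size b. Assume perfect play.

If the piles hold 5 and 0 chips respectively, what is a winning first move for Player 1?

Compute win/loss labels from the base case upward. A position with no move is L. Any other position is W if it can reach an L in one move, else L.
No move ever increases a pile, so every position that can arise here has a ≤ 5 and b ≤ 0; it is enough to label the cells with 0 ≤ a ≤ 5 and 0 ≤ b ≤ 0.
Every move lowers a or b (never raises either), so fill the grid row by row in increasing a, and left to right within a row: each cell's successors are then already labelled.
      b=0
a=0:    L
a=1:    W
a=2:    L
a=3:    W
a=4:    L
a=5:    W
Cells with no legal move (terminal, hence L): (0,0).
The remaining L cells, each justified by listing all of its moves:
(2,0): the only move is to (1,0)(W), a W ⇒ L
(4,0): moves to (3,0)(W), (1,0)(W); every one is W ⇒ L
Every other cell has at least one move into one of the L cells above, so it is W.
From (5,0), the L positions reachable in one move are: (4,0), (2,0), (0,0). Any move reaching one of these is winning.

Move to (4,0).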